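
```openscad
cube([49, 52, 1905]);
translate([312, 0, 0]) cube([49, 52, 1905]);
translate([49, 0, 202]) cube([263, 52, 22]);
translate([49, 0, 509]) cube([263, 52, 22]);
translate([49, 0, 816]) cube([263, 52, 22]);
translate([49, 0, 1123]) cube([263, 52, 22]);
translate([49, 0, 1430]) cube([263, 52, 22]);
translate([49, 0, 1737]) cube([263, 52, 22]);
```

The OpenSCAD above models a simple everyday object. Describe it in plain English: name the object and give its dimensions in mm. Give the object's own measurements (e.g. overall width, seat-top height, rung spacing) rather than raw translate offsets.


A straight ladder. Two 49×52 mm vertical rails, 1905 mm tall, stand 361 mm apart (outside-to-outside) with their front faces coplanar on the −y side. 6 rungs, each 52 mm deep and 22 mm tall, span between the inner faces of the rails, front faces flush with the rails. The lowest rung's underside is at z = 202 mm and rungs are spaced 307 mm apart (underside to underside).


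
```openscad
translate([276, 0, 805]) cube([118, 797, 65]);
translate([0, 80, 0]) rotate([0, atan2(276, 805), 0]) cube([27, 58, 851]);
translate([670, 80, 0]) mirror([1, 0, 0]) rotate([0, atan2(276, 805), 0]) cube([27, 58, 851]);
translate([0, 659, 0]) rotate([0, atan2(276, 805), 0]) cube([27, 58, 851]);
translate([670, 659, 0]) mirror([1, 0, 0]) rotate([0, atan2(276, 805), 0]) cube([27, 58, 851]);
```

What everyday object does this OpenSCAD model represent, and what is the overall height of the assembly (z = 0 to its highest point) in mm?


A sawhorse. The overall height is 870 mm.

A beam across two mirrored pairs of raked legs — a sawhorse. The beam's underside is at z = 805 (matching the legs' vertical rise in atan2(276, 805)) and the beam is 65 mm tall, so its top is at 805 + 65 = 870 mm. The raked legs top out at the beam's underside, so that is the highest point.


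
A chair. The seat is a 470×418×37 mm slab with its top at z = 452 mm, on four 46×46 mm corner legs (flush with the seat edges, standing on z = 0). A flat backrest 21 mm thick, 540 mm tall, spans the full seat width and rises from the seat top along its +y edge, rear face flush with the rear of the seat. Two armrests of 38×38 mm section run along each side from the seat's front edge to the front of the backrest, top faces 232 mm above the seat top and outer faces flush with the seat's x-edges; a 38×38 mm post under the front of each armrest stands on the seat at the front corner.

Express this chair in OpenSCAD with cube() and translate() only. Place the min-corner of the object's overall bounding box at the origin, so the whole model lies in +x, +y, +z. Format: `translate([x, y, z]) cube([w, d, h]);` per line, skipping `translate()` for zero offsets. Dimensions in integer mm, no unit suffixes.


translate([0, 0, 415]) cube([470, 418, 37]);
cube([46, 46, 415]);
translate([424, 0, 0]) cube([46, 46, 415]);
translate([0, 372, 0]) cube([46, 46, 415]);
translate([424, 372, 0]) cube([46, 46, 415]);
translate([0, 397, 452]) cube([470, 21, 540]);
translate([0, 0, 646]) cube([38, 397, 38]);
translate([432, 0, 646]) cube([38, 397, 38]);
translate([0, 0, 452]) cube([38, 38, 194]);
translate([432, 0, 452]) cube([38, 38, 194]);


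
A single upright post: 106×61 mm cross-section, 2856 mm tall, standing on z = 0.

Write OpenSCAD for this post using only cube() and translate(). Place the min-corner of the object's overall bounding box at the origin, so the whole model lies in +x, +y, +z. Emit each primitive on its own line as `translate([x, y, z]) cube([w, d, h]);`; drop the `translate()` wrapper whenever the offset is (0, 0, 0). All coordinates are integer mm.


cube([106, 61, 2856]);


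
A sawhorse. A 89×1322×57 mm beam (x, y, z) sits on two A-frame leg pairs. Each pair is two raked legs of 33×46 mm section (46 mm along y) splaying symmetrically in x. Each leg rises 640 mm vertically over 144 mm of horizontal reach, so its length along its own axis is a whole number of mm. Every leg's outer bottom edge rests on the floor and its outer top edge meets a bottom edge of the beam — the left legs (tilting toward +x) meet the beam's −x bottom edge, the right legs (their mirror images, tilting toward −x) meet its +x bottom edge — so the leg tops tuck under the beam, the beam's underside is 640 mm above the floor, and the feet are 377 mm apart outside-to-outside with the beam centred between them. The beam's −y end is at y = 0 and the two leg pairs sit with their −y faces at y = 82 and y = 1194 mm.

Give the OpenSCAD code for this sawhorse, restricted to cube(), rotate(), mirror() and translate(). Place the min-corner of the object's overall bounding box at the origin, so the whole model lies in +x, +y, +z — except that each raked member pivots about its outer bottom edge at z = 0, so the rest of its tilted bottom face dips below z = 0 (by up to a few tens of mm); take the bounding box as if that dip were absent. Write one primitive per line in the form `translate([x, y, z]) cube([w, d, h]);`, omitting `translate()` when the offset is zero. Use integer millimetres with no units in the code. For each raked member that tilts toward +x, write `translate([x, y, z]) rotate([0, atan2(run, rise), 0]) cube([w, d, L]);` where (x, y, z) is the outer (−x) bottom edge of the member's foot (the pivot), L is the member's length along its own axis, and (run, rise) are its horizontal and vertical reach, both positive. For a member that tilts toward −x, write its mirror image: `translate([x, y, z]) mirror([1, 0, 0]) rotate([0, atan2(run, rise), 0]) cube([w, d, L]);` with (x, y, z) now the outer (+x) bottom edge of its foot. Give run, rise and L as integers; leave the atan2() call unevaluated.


// leg length = √(144² + 640²) = 656
// right-leg outer foot x = 2·144 + 89 = 377
// beam min-corner = (144, 0, 640)
translate([144, 0, 640]) cube([89, 1322, 57]);
translate([0, 82, 0]) rotate([0, atan2(144, 640), 0]) cube([33, 46, 656]);
translate([377, 82, 0]) mirror([1, 0, 0]) rotate([0, atan2(144, 640), 0]) cube([33, 46, 656]);
translate([0, 1194, 0]) rotate([0, atan2(144, 640), 0]) cube([33, 46, 656]);
translate([377, 1194, 0]) mirror([1, 0, 0]) rotate([0, atan2(144, 640), 0]) cube([33, 46, 656]);


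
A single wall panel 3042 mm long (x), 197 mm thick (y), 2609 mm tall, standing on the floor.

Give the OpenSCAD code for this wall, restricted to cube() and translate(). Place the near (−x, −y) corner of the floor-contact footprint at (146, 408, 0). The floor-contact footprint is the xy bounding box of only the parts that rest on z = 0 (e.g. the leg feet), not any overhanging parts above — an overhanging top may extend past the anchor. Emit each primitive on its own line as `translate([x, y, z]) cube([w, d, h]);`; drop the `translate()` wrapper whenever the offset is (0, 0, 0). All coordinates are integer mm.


translate([146, 408, 0]) cube([3042, 197, 2609]);


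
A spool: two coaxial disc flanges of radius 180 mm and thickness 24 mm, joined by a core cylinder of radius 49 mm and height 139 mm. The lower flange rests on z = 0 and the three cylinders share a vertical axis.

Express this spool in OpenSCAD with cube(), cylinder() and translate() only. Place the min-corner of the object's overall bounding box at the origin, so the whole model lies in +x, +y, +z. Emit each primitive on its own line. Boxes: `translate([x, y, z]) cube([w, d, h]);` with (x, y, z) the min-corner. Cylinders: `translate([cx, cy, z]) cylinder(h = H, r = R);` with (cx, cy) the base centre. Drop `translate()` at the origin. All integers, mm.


translate([180, 180, 0]) cylinder(h = 24, r = 180);
translate([180, 180, 24]) cylinder(h = 139, r = 49);
translate([180, 180, 163]) cylinder(h = 24, r = 180);


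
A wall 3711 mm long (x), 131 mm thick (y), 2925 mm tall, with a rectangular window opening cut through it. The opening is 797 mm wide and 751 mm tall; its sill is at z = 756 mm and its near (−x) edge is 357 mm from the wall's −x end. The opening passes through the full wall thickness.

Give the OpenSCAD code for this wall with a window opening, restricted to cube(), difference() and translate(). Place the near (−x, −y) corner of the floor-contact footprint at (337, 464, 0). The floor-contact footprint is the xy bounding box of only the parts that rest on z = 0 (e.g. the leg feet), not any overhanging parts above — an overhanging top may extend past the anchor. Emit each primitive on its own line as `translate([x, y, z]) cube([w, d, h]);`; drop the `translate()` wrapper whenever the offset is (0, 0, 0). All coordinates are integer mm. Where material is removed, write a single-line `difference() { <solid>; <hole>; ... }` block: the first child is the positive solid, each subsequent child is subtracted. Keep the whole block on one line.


difference() { translate([337, 464, 0]) cube([3711, 131, 2925]); translate([694, 464, 756]) cube([797, 131, 751]); }


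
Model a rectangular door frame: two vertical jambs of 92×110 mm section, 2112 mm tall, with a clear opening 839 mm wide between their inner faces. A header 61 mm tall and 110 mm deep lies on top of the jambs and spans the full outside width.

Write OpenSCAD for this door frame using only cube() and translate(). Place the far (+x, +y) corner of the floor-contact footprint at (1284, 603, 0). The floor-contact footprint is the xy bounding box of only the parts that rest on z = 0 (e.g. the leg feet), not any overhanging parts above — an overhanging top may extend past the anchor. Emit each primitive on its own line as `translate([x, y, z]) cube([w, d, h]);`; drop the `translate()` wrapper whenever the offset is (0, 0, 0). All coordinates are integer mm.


translate([261, 493, 0]) cube([92, 110, 2112]);
translate([1192, 493, 0]) cube([92, 110, 2112]);
translate([261, 493, 2112]) cube([1023, 110, 61]);


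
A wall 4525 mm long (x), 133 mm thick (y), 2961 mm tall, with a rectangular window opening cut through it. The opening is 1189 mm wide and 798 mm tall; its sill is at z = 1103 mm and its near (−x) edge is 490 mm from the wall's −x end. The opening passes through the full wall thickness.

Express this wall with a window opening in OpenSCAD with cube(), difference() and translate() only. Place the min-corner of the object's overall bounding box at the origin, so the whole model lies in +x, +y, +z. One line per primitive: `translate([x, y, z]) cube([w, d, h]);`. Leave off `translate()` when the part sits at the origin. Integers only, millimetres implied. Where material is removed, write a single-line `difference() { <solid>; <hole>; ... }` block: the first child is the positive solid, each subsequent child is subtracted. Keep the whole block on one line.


difference() { cube([4525, 133, 2961]); translate([490, 0, 1103]) cube([1189, 133, 798]); }


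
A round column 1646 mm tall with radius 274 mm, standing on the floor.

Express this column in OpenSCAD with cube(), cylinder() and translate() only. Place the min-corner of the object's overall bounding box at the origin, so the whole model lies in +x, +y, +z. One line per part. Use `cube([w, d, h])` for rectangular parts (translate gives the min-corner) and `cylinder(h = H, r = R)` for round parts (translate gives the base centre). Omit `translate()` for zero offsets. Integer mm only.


translate([274, 274, 0]) cylinder(h = 1646, r = 274);


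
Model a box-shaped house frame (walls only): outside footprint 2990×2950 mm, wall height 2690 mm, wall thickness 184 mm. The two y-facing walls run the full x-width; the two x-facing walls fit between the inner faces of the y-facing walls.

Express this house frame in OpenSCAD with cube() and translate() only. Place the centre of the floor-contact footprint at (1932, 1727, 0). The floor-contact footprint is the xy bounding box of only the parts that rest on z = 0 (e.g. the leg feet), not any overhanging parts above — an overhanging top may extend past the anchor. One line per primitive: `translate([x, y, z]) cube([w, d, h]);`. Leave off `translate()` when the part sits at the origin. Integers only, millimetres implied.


translate([437, 252, 0]) cube([2990, 184, 2690]);
translate([437, 3018, 0]) cube([2990, 184, 2690]);
translate([437, 436, 0]) cube([184, 2582, 2690]);
translate([3243, 436, 0]) cube([184, 2582, 2690]);


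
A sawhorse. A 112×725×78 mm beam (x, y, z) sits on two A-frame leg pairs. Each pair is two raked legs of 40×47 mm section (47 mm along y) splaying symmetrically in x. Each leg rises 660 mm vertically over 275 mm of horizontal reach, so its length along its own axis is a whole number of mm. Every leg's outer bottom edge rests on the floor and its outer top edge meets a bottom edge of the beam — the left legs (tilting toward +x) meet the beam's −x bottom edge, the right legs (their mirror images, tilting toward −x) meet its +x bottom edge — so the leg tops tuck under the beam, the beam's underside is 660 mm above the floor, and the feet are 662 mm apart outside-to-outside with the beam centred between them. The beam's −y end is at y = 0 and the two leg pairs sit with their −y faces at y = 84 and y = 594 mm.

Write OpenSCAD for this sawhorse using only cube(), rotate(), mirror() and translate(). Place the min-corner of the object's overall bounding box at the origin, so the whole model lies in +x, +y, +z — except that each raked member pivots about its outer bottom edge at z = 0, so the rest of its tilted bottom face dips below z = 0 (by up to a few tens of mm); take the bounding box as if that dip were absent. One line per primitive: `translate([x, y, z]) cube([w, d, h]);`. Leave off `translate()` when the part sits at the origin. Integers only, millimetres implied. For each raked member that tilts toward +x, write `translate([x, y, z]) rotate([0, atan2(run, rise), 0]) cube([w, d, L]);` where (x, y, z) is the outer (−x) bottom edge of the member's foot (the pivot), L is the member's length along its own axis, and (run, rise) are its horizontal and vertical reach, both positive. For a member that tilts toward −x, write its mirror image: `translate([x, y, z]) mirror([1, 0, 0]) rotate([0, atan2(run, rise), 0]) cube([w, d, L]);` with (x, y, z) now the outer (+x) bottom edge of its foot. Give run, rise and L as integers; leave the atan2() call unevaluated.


translate([275, 0, 660]) cube([112, 725, 78]);
translate([0, 84, 0]) rotate([0, atan2(275, 660), 0]) cube([40, 47, 715]);
translate([662, 84, 0]) mirror([1, 0, 0]) rotate([0, atan2(275, 660), 0]) cube([40, 47, 715]);
translate([0, 594, 0]) rotate([0, atan2(275, 660), 0]) cube([40, 47, 715]);
translate([662, 594, 0]) mirror([1, 0, 0]) rotate([0, atan2(275, 660), 0]) cube([40, 47, 715]);


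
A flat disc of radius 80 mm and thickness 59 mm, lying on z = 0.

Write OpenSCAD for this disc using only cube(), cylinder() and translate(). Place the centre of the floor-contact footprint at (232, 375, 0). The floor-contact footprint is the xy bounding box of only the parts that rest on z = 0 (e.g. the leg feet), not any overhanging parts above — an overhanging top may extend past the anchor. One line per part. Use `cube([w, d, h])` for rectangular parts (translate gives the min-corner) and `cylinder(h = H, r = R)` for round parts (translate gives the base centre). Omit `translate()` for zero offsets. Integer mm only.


translate([232, 375, 0]) cylinder(h = 59, r = 80);


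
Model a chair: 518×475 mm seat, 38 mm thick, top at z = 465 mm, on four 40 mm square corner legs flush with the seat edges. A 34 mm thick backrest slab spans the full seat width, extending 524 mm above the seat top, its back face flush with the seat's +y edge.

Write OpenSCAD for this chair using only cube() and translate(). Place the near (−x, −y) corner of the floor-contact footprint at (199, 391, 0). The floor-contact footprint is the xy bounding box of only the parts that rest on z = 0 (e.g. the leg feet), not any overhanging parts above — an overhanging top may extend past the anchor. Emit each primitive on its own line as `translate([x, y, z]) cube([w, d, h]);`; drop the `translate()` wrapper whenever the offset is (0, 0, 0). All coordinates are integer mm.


translate([199, 391, 427]) cube([518, 475, 38]);
translate([199, 391, 0]) cube([40, 40, 427]);
translate([677, 391, 0]) cube([40, 40, 427]);
translate([199, 826, 0]) cube([40, 40, 427]);
translate([677, 826, 0]) cube([40, 40, 427]);
translate([199, 832, 465]) cube([518, 34, 524]);


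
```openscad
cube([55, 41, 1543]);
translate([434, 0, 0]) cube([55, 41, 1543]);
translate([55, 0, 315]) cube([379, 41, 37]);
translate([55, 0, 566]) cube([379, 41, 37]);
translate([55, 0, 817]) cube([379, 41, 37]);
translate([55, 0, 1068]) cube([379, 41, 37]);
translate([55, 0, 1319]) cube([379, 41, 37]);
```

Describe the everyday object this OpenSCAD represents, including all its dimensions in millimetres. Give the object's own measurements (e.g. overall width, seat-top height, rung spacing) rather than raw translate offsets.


A straight ladder. Two 55×41 mm vertical rails, 1543 mm tall, stand 489 mm apart (outside-to-outside) with their front faces coplanar on the −y side. 5 rungs, each 41 mm deep and 37 mm tall, span between the inner faces of the rails, front faces flush with the rails. The lowest rung's underside is at z = 315 mm and rungs are spaced 251 mm apart (underside to underside).


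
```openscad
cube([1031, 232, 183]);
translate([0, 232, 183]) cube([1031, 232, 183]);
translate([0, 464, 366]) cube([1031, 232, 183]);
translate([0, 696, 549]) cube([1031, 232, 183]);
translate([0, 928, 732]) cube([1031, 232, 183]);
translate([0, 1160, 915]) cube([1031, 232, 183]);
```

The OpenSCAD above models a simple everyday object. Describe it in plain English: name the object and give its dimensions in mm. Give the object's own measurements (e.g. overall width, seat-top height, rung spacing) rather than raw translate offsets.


A straight staircase of 6 solid steps. Each step is 1031 mm wide (x), 232 mm deep (y, the going) and 183 mm tall (the rise). The first step rests on the floor; each subsequent step sits one going further in +y and one rise higher in +z, directly behind and above the previous step with no overlap.


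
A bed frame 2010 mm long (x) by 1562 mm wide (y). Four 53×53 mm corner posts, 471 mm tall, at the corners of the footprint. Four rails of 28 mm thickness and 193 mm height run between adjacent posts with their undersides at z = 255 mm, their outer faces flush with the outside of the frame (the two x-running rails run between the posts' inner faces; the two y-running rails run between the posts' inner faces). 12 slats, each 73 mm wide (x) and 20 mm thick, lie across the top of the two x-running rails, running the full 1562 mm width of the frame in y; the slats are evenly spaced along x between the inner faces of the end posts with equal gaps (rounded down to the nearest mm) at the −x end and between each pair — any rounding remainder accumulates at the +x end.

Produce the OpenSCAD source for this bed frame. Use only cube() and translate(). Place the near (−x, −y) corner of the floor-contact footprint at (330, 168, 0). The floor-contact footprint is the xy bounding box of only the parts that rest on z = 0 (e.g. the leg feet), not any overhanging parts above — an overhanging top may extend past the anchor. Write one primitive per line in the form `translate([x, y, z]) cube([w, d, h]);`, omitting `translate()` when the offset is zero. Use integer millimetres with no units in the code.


translate([330, 168, 0]) cube([53, 53, 471]);
translate([330, 1677, 0]) cube([53, 53, 471]);
translate([2287, 168, 0]) cube([53, 53, 471]);
translate([2287, 1677, 0]) cube([53, 53, 471]);
translate([383, 168, 255]) cube([1904, 28, 193]);
translate([383, 1702, 255]) cube([1904, 28, 193]);
translate([330, 221, 255]) cube([28, 1456, 193]);
translate([2312, 221, 255]) cube([28, 1456, 193]);
translate([462, 168, 448]) cube([73, 1562, 20]);
translate([614, 168, 448]) cube([73, 1562, 20]);
translate([766, 168, 448]) cube([73, 1562, 20]);
translate([918, 168, 448]) cube([73, 1562, 20]);
translate([1070, 168, 448]) cube([73, 1562, 20]);
translate([1222, 168, 448]) cube([73, 1562, 20]);
translate([1374, 168, 448]) cube([73, 1562, 20]);
translate([1526, 168, 448]) cube([73, 1562, 20]);
translate([1678, 168, 448]) cube([73, 1562, 20]);
translate([1830, 168, 448]) cube([73, 1562, 20]);
translate([1982, 168, 448]) cube([73, 1562, 20]);
translate([2134, 168, 448]) cube([73, 1562, 20]);


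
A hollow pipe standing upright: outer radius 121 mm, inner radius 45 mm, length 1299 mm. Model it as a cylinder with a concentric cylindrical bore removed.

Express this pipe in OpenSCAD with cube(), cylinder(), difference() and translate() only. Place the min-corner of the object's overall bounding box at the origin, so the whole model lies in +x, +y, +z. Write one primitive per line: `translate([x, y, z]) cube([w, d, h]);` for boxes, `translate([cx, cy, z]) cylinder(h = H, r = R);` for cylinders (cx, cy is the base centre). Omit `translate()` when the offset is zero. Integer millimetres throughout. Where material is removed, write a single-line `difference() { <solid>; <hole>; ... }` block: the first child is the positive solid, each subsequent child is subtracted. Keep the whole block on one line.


difference() { translate([121, 121, 0]) cylinder(h = 1299, r = 121); translate([121, 121, 0]) cylinder(h = 1299, r = 45); }


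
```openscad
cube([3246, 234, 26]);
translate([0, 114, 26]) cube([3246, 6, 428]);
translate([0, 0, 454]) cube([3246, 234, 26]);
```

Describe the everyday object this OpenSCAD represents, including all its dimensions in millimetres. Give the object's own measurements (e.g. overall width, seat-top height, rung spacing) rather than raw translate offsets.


An I-beam lying along x, 3246 mm long. Overall section height 480 mm. Two flanges 234 mm wide (y) and 26 mm thick, one on the floor and one at the top; a web 6 mm thick runs between them, centred on the flange width.


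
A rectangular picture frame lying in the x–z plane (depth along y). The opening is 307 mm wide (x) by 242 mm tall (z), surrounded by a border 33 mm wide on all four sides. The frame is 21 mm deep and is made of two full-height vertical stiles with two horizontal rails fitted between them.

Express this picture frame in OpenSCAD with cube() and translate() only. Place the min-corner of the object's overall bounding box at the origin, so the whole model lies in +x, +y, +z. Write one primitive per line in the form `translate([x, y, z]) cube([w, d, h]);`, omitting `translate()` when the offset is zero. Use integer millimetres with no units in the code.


cube([33, 21, 308]);
translate([340, 0, 0]) cube([33, 21, 308]);
translate([33, 0, 0]) cube([307, 21, 33]);
translate([33, 0, 275]) cube([307, 21, 33]);


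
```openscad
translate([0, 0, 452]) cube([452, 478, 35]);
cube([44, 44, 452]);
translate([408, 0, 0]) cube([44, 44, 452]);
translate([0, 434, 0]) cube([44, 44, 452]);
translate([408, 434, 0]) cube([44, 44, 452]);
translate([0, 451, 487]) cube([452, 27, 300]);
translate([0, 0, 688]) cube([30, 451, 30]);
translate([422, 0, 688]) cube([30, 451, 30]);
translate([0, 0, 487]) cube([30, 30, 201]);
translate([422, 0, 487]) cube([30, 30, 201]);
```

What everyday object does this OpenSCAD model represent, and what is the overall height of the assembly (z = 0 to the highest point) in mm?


A chair. The overall height is 787 mm.

A slab on four corner posts with a tall panel at the back — a chair. The seat slab sits at z = 452 with thickness 35, and the 300 mm backrest starts at the seat top, so the overall height is 452 + 35 + 300 = 787 mm.


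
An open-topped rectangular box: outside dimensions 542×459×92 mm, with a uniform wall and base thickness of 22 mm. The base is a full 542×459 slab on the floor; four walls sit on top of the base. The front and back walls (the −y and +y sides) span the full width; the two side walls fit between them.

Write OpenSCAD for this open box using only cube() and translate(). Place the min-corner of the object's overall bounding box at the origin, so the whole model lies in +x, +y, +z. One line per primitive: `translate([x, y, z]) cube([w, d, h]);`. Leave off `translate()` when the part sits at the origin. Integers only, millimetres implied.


cube([542, 459, 22]);
translate([0, 0, 22]) cube([542, 22, 70]);
translate([0, 437, 22]) cube([542, 22, 70]);
translate([0, 22, 22]) cube([22, 415, 70]);
translate([520, 22, 22]) cube([22, 415, 70]);


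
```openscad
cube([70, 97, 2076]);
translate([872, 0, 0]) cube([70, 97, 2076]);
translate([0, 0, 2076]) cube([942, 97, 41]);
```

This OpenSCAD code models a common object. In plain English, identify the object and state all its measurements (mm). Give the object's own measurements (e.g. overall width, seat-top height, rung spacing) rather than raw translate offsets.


A door frame. The clear opening is 802 mm wide and 2076 mm high. Two 70 mm wide jambs, 97 mm deep, stand either side of the opening from the floor to the top of the opening. A 41 mm thick head sits across the top of both jambs, spanning the full outside width of the frame.


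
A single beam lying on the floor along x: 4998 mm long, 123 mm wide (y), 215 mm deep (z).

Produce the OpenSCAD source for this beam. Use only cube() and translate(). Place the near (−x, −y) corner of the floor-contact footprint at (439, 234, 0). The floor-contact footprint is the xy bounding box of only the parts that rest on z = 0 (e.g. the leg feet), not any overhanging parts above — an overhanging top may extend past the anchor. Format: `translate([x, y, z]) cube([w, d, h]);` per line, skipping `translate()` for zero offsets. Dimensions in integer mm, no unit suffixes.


translate([439, 234, 0]) cube([4998, 123, 215]);


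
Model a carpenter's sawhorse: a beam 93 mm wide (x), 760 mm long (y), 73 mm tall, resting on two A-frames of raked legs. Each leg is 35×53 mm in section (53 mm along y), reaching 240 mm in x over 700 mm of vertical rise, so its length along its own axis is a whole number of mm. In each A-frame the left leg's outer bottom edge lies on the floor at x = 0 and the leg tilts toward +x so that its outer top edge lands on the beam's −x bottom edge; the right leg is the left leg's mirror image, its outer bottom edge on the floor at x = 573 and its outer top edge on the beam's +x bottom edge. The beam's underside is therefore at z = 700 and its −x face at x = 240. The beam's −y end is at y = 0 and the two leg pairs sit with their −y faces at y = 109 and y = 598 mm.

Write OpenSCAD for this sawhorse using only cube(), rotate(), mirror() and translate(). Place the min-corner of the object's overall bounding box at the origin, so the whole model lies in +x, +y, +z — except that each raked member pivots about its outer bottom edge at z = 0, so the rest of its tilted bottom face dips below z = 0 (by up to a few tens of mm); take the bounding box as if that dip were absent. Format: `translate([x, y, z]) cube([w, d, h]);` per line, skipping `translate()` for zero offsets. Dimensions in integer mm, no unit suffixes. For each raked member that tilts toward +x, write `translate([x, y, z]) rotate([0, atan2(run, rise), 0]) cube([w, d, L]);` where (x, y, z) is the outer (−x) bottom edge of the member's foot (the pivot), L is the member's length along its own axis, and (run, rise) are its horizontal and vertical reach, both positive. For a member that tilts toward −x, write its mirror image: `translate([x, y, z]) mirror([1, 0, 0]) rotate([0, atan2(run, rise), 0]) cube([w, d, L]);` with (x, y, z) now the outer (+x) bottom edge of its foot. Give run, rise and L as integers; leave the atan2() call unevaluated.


translate([240, 0, 700]) cube([93, 760, 73]);
translate([0, 109, 0]) rotate([0, atan2(240, 700), 0]) cube([35, 53, 740]);
translate([573, 109, 0]) mirror([1, 0, 0]) rotate([0, atan2(240, 700), 0]) cube([35, 53, 740]);
translate([0, 598, 0]) rotate([0, atan2(240, 700), 0]) cube([35, 53, 740]);
translate([573, 598, 0]) mirror([1, 0, 0]) rotate([0, atan2(240, 700), 0]) cube([35, 53, 740]);


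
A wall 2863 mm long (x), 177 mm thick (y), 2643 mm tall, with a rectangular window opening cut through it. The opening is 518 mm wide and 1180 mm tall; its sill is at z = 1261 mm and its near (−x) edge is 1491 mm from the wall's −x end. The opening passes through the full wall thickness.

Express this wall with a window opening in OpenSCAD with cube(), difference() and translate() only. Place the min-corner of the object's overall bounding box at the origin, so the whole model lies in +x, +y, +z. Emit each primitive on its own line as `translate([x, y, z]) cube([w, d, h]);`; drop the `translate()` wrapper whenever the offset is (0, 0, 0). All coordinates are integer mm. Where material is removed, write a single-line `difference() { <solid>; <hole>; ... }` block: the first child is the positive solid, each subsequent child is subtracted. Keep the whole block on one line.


difference() { cube([2863, 177, 2643]); translate([1491, 0, 1261]) cube([518, 177, 1180]); }


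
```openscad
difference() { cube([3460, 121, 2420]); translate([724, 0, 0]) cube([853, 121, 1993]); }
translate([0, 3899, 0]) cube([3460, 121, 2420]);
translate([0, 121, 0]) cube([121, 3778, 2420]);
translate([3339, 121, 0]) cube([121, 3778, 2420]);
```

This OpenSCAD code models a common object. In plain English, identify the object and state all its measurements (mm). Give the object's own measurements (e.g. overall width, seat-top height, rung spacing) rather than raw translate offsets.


A single room: four walls, each 2420 mm tall and 121 mm thick, enclosing an outside footprint 3460×4020 mm (x × y), no floor or roof. The front and back walls (−y and +y sides) run the full x-width; the side walls fit between their inner faces. A door opening 853 mm wide and 1993 mm tall is cut through the front wall from the floor up, its −x edge 724 mm from the wall's −x end.


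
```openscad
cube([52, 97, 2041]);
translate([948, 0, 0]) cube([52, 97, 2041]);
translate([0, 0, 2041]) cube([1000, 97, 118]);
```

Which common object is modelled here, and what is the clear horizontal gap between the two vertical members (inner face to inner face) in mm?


A door frame. The clear opening width is 896 mm.

Two 2041 mm tall posts with a header on top — a door frame. The left jamb is 52 mm wide at x = 0; the right jamb starts at x = 948. The clear opening is 948 − 52 = 896 mm.


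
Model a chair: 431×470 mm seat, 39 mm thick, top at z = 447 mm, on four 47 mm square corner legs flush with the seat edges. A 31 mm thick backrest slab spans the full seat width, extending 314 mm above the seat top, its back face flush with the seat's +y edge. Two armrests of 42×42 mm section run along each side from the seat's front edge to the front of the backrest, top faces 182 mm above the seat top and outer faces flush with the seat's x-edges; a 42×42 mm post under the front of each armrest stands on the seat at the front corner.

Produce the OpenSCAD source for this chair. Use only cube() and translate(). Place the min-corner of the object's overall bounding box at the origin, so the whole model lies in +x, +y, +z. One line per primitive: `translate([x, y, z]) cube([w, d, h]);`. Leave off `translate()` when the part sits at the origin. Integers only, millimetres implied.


translate([0, 0, 408]) cube([431, 470, 39]);
cube([47, 47, 408]);
translate([384, 0, 0]) cube([47, 47, 408]);
translate([0, 423, 0]) cube([47, 47, 408]);
translate([384, 423, 0]) cube([47, 47, 408]);
translate([0, 439, 447]) cube([431, 31, 314]);
translate([0, 0, 587]) cube([42, 439, 42]);
translate([389, 0, 587]) cube([42, 439, 42]);
translate([0, 0, 447]) cube([42, 42, 140]);
translate([389, 0, 447]) cube([42, 42, 140]);


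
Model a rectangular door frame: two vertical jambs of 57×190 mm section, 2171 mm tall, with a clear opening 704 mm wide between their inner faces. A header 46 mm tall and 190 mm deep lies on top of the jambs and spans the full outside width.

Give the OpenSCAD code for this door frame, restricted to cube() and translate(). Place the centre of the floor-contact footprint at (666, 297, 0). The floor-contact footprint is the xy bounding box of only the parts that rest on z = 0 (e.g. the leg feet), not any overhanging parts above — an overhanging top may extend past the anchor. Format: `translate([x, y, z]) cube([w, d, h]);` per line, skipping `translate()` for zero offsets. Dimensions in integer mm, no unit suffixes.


translate([257, 202, 0]) cube([57, 190, 2171]);
translate([1018, 202, 0]) cube([57, 190, 2171]);
translate([257, 202, 2171]) cube([818, 190, 46]);


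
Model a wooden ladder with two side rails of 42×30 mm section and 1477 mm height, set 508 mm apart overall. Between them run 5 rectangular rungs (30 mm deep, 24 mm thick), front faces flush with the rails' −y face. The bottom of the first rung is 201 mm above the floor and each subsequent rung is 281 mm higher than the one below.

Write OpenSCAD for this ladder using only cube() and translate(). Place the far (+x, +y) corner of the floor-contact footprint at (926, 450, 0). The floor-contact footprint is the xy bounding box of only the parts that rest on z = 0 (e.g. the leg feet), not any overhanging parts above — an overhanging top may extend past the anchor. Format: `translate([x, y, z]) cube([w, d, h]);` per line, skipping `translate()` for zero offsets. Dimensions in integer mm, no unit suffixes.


// rung span = 508 - 2*42 = 424
// rung[k] z = 201 + k*281
translate([418, 420, 0]) cube([42, 30, 1477]);
translate([884, 420, 0]) cube([42, 30, 1477]);
translate([460, 420, 201]) cube([424, 30, 24]);
translate([460, 420, 482]) cube([424, 30, 24]);
translate([460, 420, 763]) cube([424, 30, 24]);
translate([460, 420, 1044]) cube([424, 30, 24]);
translate([460, 420, 1325]) cube([424, 30, 24]);


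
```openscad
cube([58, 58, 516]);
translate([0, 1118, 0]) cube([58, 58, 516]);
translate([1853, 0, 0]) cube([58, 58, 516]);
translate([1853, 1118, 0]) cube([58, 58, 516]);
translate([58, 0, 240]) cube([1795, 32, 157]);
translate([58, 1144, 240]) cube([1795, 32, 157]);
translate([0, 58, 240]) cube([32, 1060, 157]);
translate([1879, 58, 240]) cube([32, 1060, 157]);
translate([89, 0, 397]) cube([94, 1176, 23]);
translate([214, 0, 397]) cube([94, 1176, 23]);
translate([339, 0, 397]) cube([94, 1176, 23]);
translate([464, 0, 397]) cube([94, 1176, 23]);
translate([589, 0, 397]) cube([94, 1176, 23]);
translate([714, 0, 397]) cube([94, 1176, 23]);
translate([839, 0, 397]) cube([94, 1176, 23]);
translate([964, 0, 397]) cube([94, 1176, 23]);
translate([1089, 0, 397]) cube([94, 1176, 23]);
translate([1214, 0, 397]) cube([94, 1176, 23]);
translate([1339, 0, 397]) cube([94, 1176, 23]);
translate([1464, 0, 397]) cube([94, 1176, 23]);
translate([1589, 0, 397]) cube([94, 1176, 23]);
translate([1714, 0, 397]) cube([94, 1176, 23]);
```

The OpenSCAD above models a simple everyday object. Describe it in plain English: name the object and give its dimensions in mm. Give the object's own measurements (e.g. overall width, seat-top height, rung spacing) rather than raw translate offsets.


A bed frame 1911 mm long (x) by 1176 mm wide (y). Four 58×58 mm corner posts, 516 mm tall, at the corners of the footprint. Four rails of 32 mm thickness and 157 mm height run between adjacent posts with their undersides at z = 240 mm, their outer faces flush with the outside of the frame (the two x-running rails run between the posts' inner faces; the two y-running rails run between the posts' inner faces). 14 slats, each 94 mm wide (x) and 23 mm thick, lie across the top of the two x-running rails, running the full 1176 mm width of the frame in y; along x they sit between the end posts with a 31 mm gap after the −x posts and between neighbouring slats, leaving 45 mm before the +x posts.


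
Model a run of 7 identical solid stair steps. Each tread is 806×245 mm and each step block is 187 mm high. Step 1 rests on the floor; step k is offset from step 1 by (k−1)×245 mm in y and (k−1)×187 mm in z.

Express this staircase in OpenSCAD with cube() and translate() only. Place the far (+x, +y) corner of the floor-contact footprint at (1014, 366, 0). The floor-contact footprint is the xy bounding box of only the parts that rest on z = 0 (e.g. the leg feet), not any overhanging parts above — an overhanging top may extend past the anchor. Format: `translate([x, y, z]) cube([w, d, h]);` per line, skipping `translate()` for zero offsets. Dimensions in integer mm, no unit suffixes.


translate([208, 121, 0]) cube([806, 245, 187]);
translate([208, 366, 187]) cube([806, 245, 187]);
translate([208, 611, 374]) cube([806, 245, 187]);
translate([208, 856, 561]) cube([806, 245, 187]);
translate([208, 1101, 748]) cube([806, 245, 187]);
translate([208, 1346, 935]) cube([806, 245, 187]);
translate([208, 1591, 1122]) cube([806, 245, 187]);


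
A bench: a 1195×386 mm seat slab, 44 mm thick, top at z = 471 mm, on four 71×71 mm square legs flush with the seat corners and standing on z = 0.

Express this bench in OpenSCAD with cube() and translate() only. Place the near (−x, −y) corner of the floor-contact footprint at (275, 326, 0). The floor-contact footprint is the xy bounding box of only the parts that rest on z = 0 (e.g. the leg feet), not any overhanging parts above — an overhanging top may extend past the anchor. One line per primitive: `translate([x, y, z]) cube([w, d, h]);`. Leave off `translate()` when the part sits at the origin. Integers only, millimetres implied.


// leg_h = 471 − 44 = 427
translate([275, 326, 427]) cube([1195, 386, 44]);
translate([275, 326, 0]) cube([71, 71, 427]);
translate([275, 641, 0]) cube([71, 71, 427]);
translate([1399, 326, 0]) cube([71, 71, 427]);
translate([1399, 641, 0]) cube([71, 71, 427]);


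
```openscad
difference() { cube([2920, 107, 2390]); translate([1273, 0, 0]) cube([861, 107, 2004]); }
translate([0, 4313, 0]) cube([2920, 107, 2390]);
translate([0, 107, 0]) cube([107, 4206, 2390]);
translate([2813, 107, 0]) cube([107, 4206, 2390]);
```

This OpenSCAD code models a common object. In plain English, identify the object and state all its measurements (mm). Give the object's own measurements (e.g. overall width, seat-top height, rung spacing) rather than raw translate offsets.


A single room: four walls, each 2390 mm tall and 107 mm thick, enclosing an outside footprint 2920×4420 mm (x × y), no floor or roof. The front and back walls (−y and +y sides) run the full x-width; the side walls fit between their inner faces. A door opening 861 mm wide and 2004 mm tall is cut through the front wall from the floor up, its −x edge 1273 mm from the wall's −x end.


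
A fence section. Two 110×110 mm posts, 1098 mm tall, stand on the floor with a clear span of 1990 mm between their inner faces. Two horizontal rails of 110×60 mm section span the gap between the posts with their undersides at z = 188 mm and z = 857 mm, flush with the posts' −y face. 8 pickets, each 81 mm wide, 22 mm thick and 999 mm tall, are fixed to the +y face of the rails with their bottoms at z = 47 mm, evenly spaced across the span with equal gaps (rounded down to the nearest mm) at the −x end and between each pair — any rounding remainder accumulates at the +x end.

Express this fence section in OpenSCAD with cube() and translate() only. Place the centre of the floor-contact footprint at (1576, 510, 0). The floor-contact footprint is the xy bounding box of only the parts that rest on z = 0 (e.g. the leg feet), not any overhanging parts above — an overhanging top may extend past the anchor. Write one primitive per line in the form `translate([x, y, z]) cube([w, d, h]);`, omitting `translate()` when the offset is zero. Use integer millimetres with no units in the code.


translate([471, 455, 0]) cube([110, 110, 1098]);
translate([2571, 455, 0]) cube([110, 110, 1098]);
translate([581, 455, 188]) cube([1990, 110, 60]);
translate([581, 455, 857]) cube([1990, 110, 60]);
translate([730, 565, 47]) cube([81, 22, 999]);
translate([960, 565, 47]) cube([81, 22, 999]);
translate([1190, 565, 47]) cube([81, 22, 999]);
translate([1420, 565, 47]) cube([81, 22, 999]);
translate([1650, 565, 47]) cube([81, 22, 999]);
translate([1880, 565, 47]) cube([81, 22, 999]);
translate([2110, 565, 47]) cube([81, 22, 999]);
translate([2340, 565, 47]) cube([81, 22, 999]);
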